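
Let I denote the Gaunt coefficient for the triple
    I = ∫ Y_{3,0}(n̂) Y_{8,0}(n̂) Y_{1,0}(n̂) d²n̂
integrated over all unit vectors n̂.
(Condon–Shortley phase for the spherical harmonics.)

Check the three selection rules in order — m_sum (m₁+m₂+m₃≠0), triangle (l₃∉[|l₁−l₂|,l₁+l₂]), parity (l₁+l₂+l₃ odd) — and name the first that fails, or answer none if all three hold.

triangle

m₁+m₂+m₃ = 0 + 0 + 0 = 0  ✓
triangle: |3−8|=5 ≤ l₃=1 ≤ 3+8=11  ✗
parity: l₁+l₂+l₃ = 12 is even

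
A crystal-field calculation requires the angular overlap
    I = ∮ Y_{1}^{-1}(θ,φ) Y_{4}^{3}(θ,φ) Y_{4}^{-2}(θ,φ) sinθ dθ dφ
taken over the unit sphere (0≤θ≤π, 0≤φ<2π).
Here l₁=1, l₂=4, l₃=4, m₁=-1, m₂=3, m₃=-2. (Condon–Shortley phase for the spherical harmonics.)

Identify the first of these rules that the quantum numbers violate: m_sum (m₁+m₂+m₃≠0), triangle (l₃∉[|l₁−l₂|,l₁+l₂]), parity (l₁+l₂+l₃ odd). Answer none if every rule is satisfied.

m₁+m₂+m₃ = -1 + 3 − 2 = 0  ✓
triangle: |1−4|=3 ≤ l₃=4 ≤ 1+4=5  ✓
parity: l₁+l₂+l₃ = 9 is odd  ✗

parity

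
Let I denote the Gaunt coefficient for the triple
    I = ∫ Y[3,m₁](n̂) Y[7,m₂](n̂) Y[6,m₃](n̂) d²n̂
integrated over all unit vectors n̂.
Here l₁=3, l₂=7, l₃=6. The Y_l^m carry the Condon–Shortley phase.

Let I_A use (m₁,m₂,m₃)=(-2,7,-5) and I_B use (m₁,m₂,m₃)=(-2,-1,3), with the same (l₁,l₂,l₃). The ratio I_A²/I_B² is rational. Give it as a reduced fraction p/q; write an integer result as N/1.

847/585

l's match ⇒ only the (l;m) 3-j factors differ between A and B.
A: triangle coeff Δ(3,7,6) = 1/2042040; Σ_t [4,4]: t=4:+1/87091200 = 1/87091200; (3j)²=11/408 [(3 7 6; -2 7 -5)], sign=-1
B: triangle coeff Δ(3,7,6) = 1/2042040; Σ_t [3,4]: t=3:−1/362880 t=4:+1/1935360 = -13/5806080; (3j)²=195/10472 [(3 7 6; -2 -1 3)], sign=+1
I_A²/I_B² = (11/408)/(195/10472) = 847/585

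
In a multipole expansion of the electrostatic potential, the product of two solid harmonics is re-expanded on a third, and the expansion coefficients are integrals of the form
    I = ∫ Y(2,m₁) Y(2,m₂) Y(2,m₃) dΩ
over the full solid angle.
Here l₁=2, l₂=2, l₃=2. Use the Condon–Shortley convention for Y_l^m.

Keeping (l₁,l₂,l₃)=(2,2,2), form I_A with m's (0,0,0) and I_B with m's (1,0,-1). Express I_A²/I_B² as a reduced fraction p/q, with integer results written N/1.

4/1

Shared (l₁,l₂,l₃)=(2,2,2): N and (l;000)² cancel in I_A²/I_B².
A: Δ = 2!·2!·2!/7! = 1/630; Racah Σ t=0..2: t=0:+1/8 t=1:−1/1 t=2:+1/8 = -3/4; ⇒ 3j(2 2 2; 0 0 0)² = 2/35, sgn -1
B: Δ = 2!·2!·2!/7! = 1/630; Racah Σ t=0..1: t=0:+1/4 t=1:−1/2 = -1/4; ⇒ 3j(2 2 2; 1 0 -1)² = 1/70, sgn +1
I_A²/I_B² = (2/35)/(1/70) = 4/1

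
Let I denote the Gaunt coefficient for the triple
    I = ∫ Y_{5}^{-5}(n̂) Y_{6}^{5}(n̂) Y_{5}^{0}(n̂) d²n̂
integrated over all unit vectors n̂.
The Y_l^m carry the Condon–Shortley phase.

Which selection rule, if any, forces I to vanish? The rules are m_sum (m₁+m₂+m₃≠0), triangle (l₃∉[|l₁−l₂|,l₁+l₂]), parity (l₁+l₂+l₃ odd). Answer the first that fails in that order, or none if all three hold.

azimuthal sum: -5 + 5 + 0 = 0  ✓
1 ≤ 5 ≤ 11 (triangle on l)  ✓
L = 5 + 6 + 5 = 16 (even)  ✓

none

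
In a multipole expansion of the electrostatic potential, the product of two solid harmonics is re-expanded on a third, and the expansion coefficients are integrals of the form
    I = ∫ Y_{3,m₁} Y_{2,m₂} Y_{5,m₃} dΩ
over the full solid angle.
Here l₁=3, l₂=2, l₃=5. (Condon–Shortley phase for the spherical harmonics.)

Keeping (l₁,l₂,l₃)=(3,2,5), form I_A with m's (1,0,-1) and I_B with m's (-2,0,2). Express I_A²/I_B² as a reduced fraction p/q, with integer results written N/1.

l's match ⇒ only the (l;m) 3-j factors differ between A and B.
A: triangle coeff Δ(3,2,5) = 1/2310; Σ_t [0,0]: t=0:+1/192 = 1/192; (3j)²=3/77 [(3 2 5; 1 0 -1)], sign=+1
B: triangle coeff Δ(3,2,5) = 1/2310; Σ_t [0,0]: t=0:+1/480 = 1/480; (3j)²=3/110 [(3 2 5; -2 0 2)], sign=-1
I_A²/I_B² = (3/77)/(3/110) = 10/7

10/7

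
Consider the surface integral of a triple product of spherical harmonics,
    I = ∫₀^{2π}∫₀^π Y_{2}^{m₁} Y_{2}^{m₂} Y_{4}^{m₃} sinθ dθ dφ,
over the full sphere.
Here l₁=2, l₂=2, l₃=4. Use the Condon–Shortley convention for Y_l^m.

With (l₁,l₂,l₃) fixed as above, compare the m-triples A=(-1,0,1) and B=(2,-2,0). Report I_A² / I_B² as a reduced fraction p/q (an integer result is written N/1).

Same 2,2,4: normalisation and zero-m 3j drop out of the ratio.
A: Δ: 0! 4! 4! / 9! → 1/630; sum: t=0:+1/24 = 1/24; 3j²(2 2 4; -1 0 1) = Δ·Π!·Σ² = 1/21  (sign -1)
B: Δ: 0! 4! 4! / 9! → 1/630; sum: t=0:+1/576 = 1/576; 3j²(2 2 4; 2 -2 0) = Δ·Π!·Σ² = 1/630  (sign +1)
I_A²/I_B² = (1/21)/(1/630) = 30/1

30/1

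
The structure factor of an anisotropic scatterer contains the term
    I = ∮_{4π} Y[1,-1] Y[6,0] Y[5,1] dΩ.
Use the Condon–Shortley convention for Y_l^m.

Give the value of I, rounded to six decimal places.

Checks pass: Σm=0; 12 even; l₃=5∈[5,7].
(2·1+1)(2·6+1)(2·5+1) = 429
Δ: 2! 0! 10! / 13! → 1/858
sum: t=1:−1/14400 = -1/14400
3j²(1 6 5; 0 0 0) = Δ·Π!·Σ² = 6/143  (sign +1)
sum: t=2:+1/34560 = 1/34560
3j²(1 6 5; -1 0 1) = Δ·Π!·Σ² = 5/286  (sign +1)
combine: 4πI² = 429·6/143·5/286 = 45/143
take √, sign +1: I = 0.15824621

0.158246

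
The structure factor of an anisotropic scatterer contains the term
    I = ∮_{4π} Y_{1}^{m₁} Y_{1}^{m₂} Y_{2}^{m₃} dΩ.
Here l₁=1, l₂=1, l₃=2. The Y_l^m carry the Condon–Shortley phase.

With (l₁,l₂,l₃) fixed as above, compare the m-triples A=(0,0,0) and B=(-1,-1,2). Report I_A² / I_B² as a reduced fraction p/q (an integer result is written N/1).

Shared (l₁,l₂,l₃)=(1,1,2): N and (l;000)² cancel in I_A²/I_B².
A: Δ = 0!·2!·2!/5! = 1/30; Racah Σ t=0..0: t=0:+1/1 = 1/1; ⇒ 3j(1 1 2; 0 0 0)² = 2/15, sgn +1
B: Δ = 0!·2!·2!/5! = 1/30; Racah Σ t=0..0: t=0:+1/4 = 1/4; ⇒ 3j(1 1 2; -1 -1 2)² = 1/5, sgn +1
I_A²/I_B² = (2/15)/(1/5) = 2/3

2/3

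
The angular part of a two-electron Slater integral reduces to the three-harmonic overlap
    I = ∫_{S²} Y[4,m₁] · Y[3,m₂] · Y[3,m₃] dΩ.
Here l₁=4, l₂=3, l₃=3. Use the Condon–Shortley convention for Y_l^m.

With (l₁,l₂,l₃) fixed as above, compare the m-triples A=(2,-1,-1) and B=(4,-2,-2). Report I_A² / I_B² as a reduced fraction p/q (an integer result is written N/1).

4/7

Shared (l₁,l₂,l₃)=(4,3,3): N and (l;000)² cancel in I_A²/I_B².
A: Δ = 4!·4!·2!/11! = 1/34650; Racah Σ t=0..2: t=0:+1/192 t=1:−1/36 t=2:+1/192 = -5/288; ⇒ 3j(4 3 3; 2 -1 -1)² = 20/693, sgn -1
B: Δ = 4!·4!·2!/11! = 1/34650; Racah Σ t=0..0: t=0:+1/576 = 1/576; ⇒ 3j(4 3 3; 4 -2 -2)² = 5/99, sgn -1
I_A²/I_B² = (20/693)/(5/99) = 4/7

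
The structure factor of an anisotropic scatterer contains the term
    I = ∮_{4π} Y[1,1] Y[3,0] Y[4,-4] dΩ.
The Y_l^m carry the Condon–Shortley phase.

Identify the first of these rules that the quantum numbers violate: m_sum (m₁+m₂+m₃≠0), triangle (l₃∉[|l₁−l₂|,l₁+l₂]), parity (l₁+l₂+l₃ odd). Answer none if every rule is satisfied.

m_sum

azimuthal sum: 1 + 0 − 4 = -3  ✗
2 ≤ 4 ≤ 4 (triangle on l)
L = 1 + 3 + 4 = 8 (even)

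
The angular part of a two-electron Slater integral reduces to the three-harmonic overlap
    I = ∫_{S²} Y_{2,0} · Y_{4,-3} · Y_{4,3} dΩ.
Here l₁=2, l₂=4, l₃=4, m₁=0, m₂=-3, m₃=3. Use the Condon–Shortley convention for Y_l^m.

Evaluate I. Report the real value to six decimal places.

Rules hold: Σm=0, L=10 even, 2≤4≤6.
N = 5·9·9 = 405
Δ = 2!·2!·6!/11! = 1/13860
Racah Σ t=0..2: t=0:+1/192 t=1:−1/36 t=2:+1/192 = -5/288
⇒ 3j(2 4 4; 0 0 0)² = 20/693, sgn -1
Racah Σ t=0..1: t=0:+1/480 t=1:−1/720 = 1/1440
⇒ 3j(2 4 4; 0 -3 3)² = 7/1980, sgn -1
4πI² = N·(3j₀)²·(3jₘ)² = 5/121
I = +1·√(0.0413223/4π) = 0.05734392

0.057344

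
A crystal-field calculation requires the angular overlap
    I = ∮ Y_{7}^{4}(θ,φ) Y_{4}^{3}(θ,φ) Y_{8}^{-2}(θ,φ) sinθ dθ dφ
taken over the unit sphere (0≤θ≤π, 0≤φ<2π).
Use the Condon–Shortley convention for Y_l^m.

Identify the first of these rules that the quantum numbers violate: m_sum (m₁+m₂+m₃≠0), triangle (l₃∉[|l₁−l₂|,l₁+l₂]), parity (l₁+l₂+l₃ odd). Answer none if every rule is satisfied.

Σmᵢ = 5  ✗
l₃∈[|l₁−l₂|,l₁+l₂]=[3,11], have l₃=8
Σlᵢ = 19 ⇒ odd

m_sum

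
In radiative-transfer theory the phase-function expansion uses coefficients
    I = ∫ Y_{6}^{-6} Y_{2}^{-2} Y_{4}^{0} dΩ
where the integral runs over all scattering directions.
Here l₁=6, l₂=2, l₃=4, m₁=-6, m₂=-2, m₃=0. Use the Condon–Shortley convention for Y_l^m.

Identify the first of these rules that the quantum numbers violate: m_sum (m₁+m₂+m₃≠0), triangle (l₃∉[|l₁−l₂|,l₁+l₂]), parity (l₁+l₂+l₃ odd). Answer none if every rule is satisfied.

m_sum

azimuthal sum: -6 − 2 + 0 = -8  ✗
4 ≤ 4 ≤ 8 (triangle on l)
L = 6 + 2 + 4 = 12 (even)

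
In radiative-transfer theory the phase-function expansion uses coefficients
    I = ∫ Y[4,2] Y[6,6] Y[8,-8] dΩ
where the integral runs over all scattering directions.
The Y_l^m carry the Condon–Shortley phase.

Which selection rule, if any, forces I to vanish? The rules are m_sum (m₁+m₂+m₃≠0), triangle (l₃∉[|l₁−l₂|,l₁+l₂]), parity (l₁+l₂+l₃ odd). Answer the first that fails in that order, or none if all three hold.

m₁+m₂+m₃ = 2 + 6 − 8 = 0  ✓
triangle: |4−6|=2 ≤ l₃=8 ≤ 4+6=10  ✓
parity: l₁+l₂+l₃ = 18 is even  ✓

none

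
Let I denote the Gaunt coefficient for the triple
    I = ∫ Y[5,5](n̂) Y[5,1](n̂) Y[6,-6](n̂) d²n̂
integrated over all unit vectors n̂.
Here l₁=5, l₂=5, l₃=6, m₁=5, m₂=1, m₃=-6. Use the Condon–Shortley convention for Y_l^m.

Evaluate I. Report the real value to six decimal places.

0.096539

m-sum 0 ✓  L=16 even ✓  0≤6≤10 ✓
Π(2lᵢ+1) = 11×11×13 = 1573
triangle coeff Δ(5,5,6) = 1/28588560
Σ_t [0,4]: t=0:+1/345600 t=1:−1/13824 t=2:+1/5184 t=3:−1/13824 t=4:+1/345600 = 7/129600
(3j)²=80/7293 [(5 5 6; 0 0 0)], sign=+1
Σ_t [0,0]: t=0:+1/12441600 = 1/12441600
(3j)²=3/442 [(5 5 6; 5 1 -6)], sign=+1
⇒ 4πI² = 440/3757
I = (+1)√(440/3757/(4π)) = 0.09653856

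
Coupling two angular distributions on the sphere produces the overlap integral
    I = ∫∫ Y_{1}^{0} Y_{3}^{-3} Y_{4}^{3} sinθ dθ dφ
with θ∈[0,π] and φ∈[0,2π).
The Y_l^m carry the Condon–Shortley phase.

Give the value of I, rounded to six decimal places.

Rules hold: Σm=0, L=8 even, 2≤4≤4.
N = 3·7·9 = 189
Δ = 0!·2!·6!/9! = 1/252
Racah Σ t=0..0: t=0:+1/36 = 1/36
⇒ 3j(1 3 4; 0 0 0)² = 4/63, sgn +1
Racah Σ t=0..0: t=0:+1/720 = 1/720
⇒ 3j(1 3 4; 0 -3 3)² = 1/36, sgn -1
4πI² = N·(3j₀)²·(3jₘ)² = 1/3
I = -1·√(0.333333/4π) = -0.16286750

-0.162868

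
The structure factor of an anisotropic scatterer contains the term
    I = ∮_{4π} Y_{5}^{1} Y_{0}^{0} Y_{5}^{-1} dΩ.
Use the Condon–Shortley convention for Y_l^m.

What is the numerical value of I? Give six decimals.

-0.282095

Checks pass: Σm=0; 10 even; l₃=5∈[5,5].
(2·5+1)(2·0+1)(2·5+1) = 121
Δ: 0! 10! 0! / 11! → 1/11
sum: t=0:+1/14400 = 1/14400
3j²(5 0 5; 0 0 0) = Δ·Π!·Σ² = 1/11  (sign -1)
sum: t=0:+1/17280 = 1/17280
3j²(5 0 5; 1 0 -1) = Δ·Π!·Σ² = 1/11  (sign +1)
combine: 4πI² = 121·1/11·1/11 = 1/1
take √, sign -1: I = -0.28209479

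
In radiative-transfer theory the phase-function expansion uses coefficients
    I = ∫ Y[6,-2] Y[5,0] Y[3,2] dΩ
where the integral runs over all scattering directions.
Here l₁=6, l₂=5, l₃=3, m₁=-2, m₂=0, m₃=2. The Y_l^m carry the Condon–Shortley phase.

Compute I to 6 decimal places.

m-sum 0 ✓  L=14 even ✓  1≤3≤11 ✓
Π(2lᵢ+1) = 13×11×7 = 1001
triangle coeff Δ(6,5,3) = 1/675675
Σ_t [3,5]: t=3:−1/8640 t=4:+1/2304 t=5:−1/8640 = 7/34560
(3j)²=7/429 [(6 5 3; 0 0 0)], sign=-1
Σ_t [4,5]: t=4:+1/13824 t=5:−1/8640 = -1/23040
(3j)²=2/429 [(6 5 3; -2 0 2)], sign=+1
⇒ 4πI² = 98/1287
I = (-1)√(98/1287/(4π)) = -0.07784287

-0.077843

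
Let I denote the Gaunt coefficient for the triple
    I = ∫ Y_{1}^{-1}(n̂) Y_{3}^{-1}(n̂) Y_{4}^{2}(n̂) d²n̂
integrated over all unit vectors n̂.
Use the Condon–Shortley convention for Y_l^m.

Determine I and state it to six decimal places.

0.238414

Checks pass: Σm=0; 8 even; l₃=4∈[2,4].
(2·1+1)(2·3+1)(2·4+1) = 189
Δ: 0! 2! 6! / 9! → 1/252
sum: t=0:+1/36 = 1/36
3j²(1 3 4; 0 0 0) = Δ·Π!·Σ² = 4/63  (sign +1)
sum: t=0:+1/96 = 1/96
3j²(1 3 4; -1 -1 2) = Δ·Π!·Σ² = 5/84  (sign +1)
combine: 4πI² = 189·4/63·5/84 = 5/7
take √, sign +1: I = 0.23841361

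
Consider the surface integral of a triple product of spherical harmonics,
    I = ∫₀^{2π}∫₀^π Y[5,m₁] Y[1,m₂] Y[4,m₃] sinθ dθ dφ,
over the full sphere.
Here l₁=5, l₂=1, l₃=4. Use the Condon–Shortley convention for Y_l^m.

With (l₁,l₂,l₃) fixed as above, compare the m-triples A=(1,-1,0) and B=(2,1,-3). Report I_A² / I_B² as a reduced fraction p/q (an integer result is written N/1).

5/1

Same 5,1,4: normalisation and zero-m 3j drop out of the ratio.
A: Δ: 2! 8! 0! / 11! → 1/495; sum: t=0:+1/1152 = 1/1152; 3j²(5 1 4; 1 -1 0) = Δ·Π!·Σ² = 1/33  (sign +1)
B: Δ: 2! 8! 0! / 11! → 1/495; sum: t=2:+1/10080 = 1/10080; 3j²(5 1 4; 2 1 -3) = Δ·Π!·Σ² = 1/165  (sign -1)
I_A²/I_B² = (1/33)/(1/165) = 5/1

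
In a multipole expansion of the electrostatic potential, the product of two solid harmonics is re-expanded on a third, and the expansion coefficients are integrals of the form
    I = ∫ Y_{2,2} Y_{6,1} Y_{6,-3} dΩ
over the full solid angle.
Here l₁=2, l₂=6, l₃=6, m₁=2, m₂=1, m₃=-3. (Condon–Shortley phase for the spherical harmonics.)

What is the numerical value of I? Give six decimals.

0.177674

m-sum 0 ✓  L=14 even ✓  4≤6≤8 ✓
Π(2lᵢ+1) = 5×13×13 = 845
triangle coeff Δ(2,6,6) = 1/90090
Σ_t [0,2]: t=0:+1/69120 t=1:−1/14400 t=2:+1/69120 = -7/172800
(3j)²=14/715 [(2 6 6; 0 0 0)], sign=-1
Σ_t [0,0]: t=0:+1/120960 = 1/120960
(3j)²=24/1001 [(2 6 6; 2 1 -3)], sign=-1
⇒ 4πI² = 48/121
I = (+1)√(48/121/(4π)) = 0.17767364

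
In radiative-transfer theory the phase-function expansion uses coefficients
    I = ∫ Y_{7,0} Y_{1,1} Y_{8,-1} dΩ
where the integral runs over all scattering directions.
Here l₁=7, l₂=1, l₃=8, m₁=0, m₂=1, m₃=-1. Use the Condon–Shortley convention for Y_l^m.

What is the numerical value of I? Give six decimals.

Rules hold: Σm=0, L=16 even, 6≤8≤8.
N = 15·3·17 = 765
Δ = 0!·14!·2!/17! = 1/2040
Racah Σ t=0..0: t=0:+1/25401600 = 1/25401600
⇒ 3j(7 1 8; 0 0 0)² = 8/255, sgn +1
Racah Σ t=0..0: t=0:+1/50803200 = 1/50803200
⇒ 3j(7 1 8; 0 1 -1)² = 3/170, sgn -1
4πI² = N·(3j₀)²·(3jₘ)² = 36/85
I = -1·√(0.423529/4π) = -0.18358486

-0.183585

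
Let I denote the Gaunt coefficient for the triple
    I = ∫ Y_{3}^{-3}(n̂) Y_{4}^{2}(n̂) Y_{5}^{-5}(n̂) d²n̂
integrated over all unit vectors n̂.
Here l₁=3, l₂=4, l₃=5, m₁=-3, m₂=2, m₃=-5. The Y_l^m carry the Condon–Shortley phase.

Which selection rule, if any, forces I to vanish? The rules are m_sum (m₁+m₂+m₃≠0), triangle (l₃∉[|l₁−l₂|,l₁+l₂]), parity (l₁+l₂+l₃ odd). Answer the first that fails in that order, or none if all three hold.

m₁+m₂+m₃ = -3 + 2 − 5 = -6  ✗
triangle: |3−4|=1 ≤ l₃=5 ≤ 3+4=7
parity: l₁+l₂+l₃ = 12 is even

m_sum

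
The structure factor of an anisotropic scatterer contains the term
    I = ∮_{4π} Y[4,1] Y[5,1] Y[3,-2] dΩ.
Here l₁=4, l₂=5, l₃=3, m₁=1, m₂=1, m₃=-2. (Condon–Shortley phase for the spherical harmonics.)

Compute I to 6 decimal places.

0.138239

m-sum 0 ✓  L=12 even ✓  1≤3≤9 ✓
Π(2lᵢ+1) = 9×11×7 = 693
triangle coeff Δ(4,5,3) = 1/180180
Σ_t [2,4]: t=2:+1/576 t=3:−1/144 t=4:+1/576 = -1/288
(3j)²=20/1001 [(4 5 3; 0 0 0)], sign=+1
Σ_t [2,3]: t=2:+1/1152 t=3:−1/432 = -5/3456
(3j)²=625/36036 [(4 5 3; 1 1 -2)], sign=+1
⇒ 4πI² = 3125/13013
I = (+1)√(3125/13013/(4π)) = 0.13823925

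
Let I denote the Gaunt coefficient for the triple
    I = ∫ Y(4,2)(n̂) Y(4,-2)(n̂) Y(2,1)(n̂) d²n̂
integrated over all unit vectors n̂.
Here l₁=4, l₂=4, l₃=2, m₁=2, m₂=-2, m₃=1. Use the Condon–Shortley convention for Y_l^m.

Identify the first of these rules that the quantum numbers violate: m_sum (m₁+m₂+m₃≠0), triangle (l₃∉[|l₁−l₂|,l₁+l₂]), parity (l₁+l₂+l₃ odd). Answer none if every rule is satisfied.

m_sum

m₁+m₂+m₃ = 2 − 2 + 1 = 1  ✗
triangle: |4−4|=0 ≤ l₃=2 ≤ 4+4=8
parity: l₁+l₂+l₃ = 10 is even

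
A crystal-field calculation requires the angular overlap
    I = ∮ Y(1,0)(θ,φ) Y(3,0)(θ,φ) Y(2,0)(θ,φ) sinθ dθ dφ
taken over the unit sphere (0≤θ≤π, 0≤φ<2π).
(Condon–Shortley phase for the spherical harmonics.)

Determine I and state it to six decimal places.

Rules hold: Σm=0, L=6 even, 2≤2≤4.
N = 3·7·5 = 105
Δ = 2!·0!·4!/7! = 1/105
Racah Σ t=1..1: t=1:−1/4 = -1/4
⇒ 3j(1 3 2; 0 0 0)² = 3/35, sgn -1
(m-triple is (0,0,0) — same symbol as above.)
4πI² = N·(3j₀)²·(3jₘ)² = 27/35
I = +1·√(0.771429/4π) = 0.24776670

0.247767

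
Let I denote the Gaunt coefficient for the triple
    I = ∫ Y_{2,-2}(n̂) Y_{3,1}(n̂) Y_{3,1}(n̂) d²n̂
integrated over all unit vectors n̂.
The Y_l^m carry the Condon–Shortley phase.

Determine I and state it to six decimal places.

Checks pass: Σm=0; 8 even; l₃=3∈[1,5].
(2·2+1)(2·3+1)(2·3+1) = 245
Δ: 2! 2! 4! / 9! → 1/3780
sum: t=0:+1/24 t=1:−1/4 t=2:+1/24 = -1/6
3j²(2 3 3; 0 0 0) = Δ·Π!·Σ² = 4/105  (sign +1)
sum: t=2:+1/16 = 1/16
3j²(2 3 3; -2 1 1) = Δ·Π!·Σ² = 2/35  (sign +1)
combine: 4πI² = 245·4/105·2/35 = 8/15
take √, sign +1: I = 0.20601291

0.206013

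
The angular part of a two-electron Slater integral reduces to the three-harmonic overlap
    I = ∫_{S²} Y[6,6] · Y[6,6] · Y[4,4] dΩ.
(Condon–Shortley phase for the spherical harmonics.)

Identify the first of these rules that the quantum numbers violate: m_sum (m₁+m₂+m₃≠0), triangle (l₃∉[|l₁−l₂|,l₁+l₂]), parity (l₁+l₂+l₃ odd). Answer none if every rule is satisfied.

m_sum

azimuthal sum: 6 + 6 + 4 = 16  ✗
0 ≤ 4 ≤ 12 (triangle on l)
L = 6 + 6 + 4 = 16 (even)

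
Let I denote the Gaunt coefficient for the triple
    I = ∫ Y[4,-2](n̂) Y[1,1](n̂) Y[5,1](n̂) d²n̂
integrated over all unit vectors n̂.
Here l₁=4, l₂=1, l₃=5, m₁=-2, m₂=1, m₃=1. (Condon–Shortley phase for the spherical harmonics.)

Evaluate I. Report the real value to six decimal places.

-0.120286

Checks pass: Σm=0; 10 even; l₃=5∈[3,5].
(2·4+1)(2·1+1)(2·5+1) = 297
Δ: 0! 8! 2! / 11! → 1/495
sum: t=0:+1/576 = 1/576
3j²(4 1 5; 0 0 0) = Δ·Π!·Σ² = 5/99  (sign -1)
sum: t=0:+1/2880 = 1/2880
3j²(4 1 5; -2 1 1) = Δ·Π!·Σ² = 2/165  (sign +1)
combine: 4πI² = 297·5/99·2/165 = 2/11
take √, sign -1: I = -0.12028562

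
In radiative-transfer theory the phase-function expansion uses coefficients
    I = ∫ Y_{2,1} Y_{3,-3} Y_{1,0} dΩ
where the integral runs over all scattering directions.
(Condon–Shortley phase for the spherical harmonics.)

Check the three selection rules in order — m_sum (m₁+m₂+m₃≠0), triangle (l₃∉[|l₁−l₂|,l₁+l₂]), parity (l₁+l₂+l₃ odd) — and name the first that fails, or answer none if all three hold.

m_sum

m₁+m₂+m₃ = 1 − 3 + 0 = -2  ✗
triangle: |2−3|=1 ≤ l₃=1 ≤ 2+3=5
parity: l₁+l₂+l₃ = 6 is even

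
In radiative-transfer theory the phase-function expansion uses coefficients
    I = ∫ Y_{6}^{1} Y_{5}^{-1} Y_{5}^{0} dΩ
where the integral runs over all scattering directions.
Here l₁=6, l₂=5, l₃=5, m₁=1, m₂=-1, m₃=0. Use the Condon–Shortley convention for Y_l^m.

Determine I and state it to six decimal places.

Rules hold: Σm=0, L=16 even, 1≤5≤11.
N = 13·11·11 = 1573
Δ = 6!·6!·4!/17! = 1/28588560
Racah Σ t=1..5: t=1:−1/345600 t=2:+1/13824 t=3:−1/5184 t=4:+1/13824 t=5:−1/345600 = -7/129600
⇒ 3j(6 5 5; 0 0 0)² = 80/7293, sgn +1
Racah Σ t=0..4: t=0:+1/2073600 t=1:−1/34560 t=2:+1/6912 t=3:−1/10368 t=4:+1/138240 = 7/259200
⇒ 3j(6 5 5; 1 -1 0)² = 28/7293, sgn -1
4πI² = N·(3j₀)²·(3jₘ)² = 2240/33813
I = -1·√(0.0662467/4π) = -0.07260679

-0.072607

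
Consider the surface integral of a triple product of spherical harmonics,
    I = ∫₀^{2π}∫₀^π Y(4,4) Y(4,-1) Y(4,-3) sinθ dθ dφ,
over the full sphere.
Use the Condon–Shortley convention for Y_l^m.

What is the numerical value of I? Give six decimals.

-0.168431

Rules hold: Σm=0, L=12 even, 0≤4≤8.
N = 9·9·9 = 729
Δ = 4!·4!·4!/13! = 1/450450
Racah Σ t=0..4: t=0:+1/13824 t=1:−1/216 t=2:+1/64 t=3:−1/216 t=4:+1/13824 = 5/768
⇒ 3j(4 4 4; 0 0 0)² = 18/1001, sgn +1
Racah Σ t=0..0: t=0:+1/3456 = 1/3456
⇒ 3j(4 4 4; 4 -1 -3)² = 35/1287, sgn -1
4πI² = N·(3j₀)²·(3jₘ)² = 7290/20449
I = -1·√(0.356497/4π) = -0.16843130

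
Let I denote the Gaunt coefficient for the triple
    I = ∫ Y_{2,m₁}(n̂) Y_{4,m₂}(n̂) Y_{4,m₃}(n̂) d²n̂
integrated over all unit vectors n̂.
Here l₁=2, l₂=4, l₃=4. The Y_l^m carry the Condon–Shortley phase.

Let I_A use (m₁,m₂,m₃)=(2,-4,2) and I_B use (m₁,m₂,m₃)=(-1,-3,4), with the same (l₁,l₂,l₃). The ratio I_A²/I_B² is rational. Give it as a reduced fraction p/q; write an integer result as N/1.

2/7

Same 2,4,4: normalisation and zero-m 3j drop out of the ratio.
A: Δ: 2! 2! 6! / 11! → 1/13860; sum: t=0:+1/2880 = 1/2880; 3j²(2 4 4; 2 -4 2) = Δ·Π!·Σ² = 2/165  (sign +1)
B: Δ: 2! 2! 6! / 11! → 1/13860; sum: t=1:−1/1440 = -1/1440; 3j²(2 4 4; -1 -3 4) = Δ·Π!·Σ² = 7/165  (sign -1)
I_A²/I_B² = (2/165)/(7/165) = 2/7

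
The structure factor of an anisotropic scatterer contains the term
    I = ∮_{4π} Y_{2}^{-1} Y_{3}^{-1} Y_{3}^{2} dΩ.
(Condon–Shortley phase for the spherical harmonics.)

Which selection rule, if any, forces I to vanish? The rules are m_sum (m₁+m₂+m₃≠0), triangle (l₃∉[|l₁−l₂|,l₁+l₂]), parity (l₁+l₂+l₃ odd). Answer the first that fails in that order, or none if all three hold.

Σmᵢ = 0  ✓
l₃∈[|l₁−l₂|,l₁+l₂]=[1,5], have l₃=3  ✓
Σlᵢ = 8 ⇒ even  ✓

none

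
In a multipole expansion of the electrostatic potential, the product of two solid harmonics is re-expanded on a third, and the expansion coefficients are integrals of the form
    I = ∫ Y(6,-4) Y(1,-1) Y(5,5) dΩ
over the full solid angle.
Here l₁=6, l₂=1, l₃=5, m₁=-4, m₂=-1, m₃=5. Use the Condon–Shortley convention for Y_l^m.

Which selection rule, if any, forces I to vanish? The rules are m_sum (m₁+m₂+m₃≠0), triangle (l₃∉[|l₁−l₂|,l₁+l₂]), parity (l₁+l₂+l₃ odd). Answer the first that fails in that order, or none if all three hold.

none

m₁+m₂+m₃ = -4 − 1 + 5 = 0  ✓
triangle: |6−1|=5 ≤ l₃=5 ≤ 6+1=7  ✓
parity: l₁+l₂+l₃ = 12 is even  ✓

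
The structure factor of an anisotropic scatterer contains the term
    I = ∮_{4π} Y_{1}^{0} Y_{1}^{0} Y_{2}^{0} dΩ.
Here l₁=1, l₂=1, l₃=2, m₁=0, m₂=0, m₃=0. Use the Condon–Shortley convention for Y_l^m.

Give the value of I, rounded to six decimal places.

Rules hold: Σm=0, L=4 even, 0≤2≤2.
N = 3·3·5 = 45
Δ = 0!·2!·2!/5! = 1/30
Racah Σ t=0..0: t=0:+1/1 = 1/1
⇒ 3j(1 1 2; 0 0 0)² = 2/15, sgn +1
(m-triple is (0,0,0) — same symbol as above.)
4πI² = N·(3j₀)²·(3jₘ)² = 4/5
I = +1·√(0.8/4π) = 0.25231325

0.252313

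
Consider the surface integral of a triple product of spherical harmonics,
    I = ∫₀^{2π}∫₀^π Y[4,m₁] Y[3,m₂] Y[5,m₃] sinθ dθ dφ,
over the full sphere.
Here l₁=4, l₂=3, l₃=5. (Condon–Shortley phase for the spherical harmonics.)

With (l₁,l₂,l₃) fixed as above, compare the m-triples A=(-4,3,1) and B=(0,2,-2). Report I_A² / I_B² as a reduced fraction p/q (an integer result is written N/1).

3/5

Shared (l₁,l₂,l₃)=(4,3,5): N and (l;000)² cancel in I_A²/I_B².
A: Δ = 2!·6!·4!/13! = 1/180180; Racah Σ t=2..2: t=2:+1/34560 = 1/34560; ⇒ 3j(4 3 5; -4 3 1)² = 1/429, sgn +1
B: Δ = 2!·6!·4!/13! = 1/180180; Racah Σ t=1..2: t=1:−1/864 t=2:+1/576 = 1/1728; ⇒ 3j(4 3 5; 0 2 -2)² = 5/1287, sgn -1
I_A²/I_B² = (1/429)/(5/1287) = 3/5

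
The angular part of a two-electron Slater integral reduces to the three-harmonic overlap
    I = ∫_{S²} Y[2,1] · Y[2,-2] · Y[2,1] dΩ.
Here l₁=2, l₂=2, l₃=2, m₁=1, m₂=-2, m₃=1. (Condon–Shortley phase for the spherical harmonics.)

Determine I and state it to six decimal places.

0.220728

Rules hold: Σm=0, L=6 even, 0≤2≤4.
N = 5·5·5 = 125
Δ = 2!·2!·2!/7! = 1/630
Racah Σ t=0..2: t=0:+1/8 t=1:−1/1 t=2:+1/8 = -3/4
⇒ 3j(2 2 2; 0 0 0)² = 2/35, sgn -1
Racah Σ t=0..0: t=0:+1/4 = 1/4
⇒ 3j(2 2 2; 1 -2 1)² = 3/35, sgn -1
4πI² = N·(3j₀)²·(3jₘ)² = 30/49
I = +1·√(0.612245/4π) = 0.22072812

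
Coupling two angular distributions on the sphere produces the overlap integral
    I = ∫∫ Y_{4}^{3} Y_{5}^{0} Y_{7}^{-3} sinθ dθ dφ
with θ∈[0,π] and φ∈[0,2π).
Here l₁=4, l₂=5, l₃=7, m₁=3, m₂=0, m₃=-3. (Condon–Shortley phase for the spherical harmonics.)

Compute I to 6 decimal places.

0.133348

m-sum 0 ✓  L=16 even ✓  1≤7≤9 ✓
Π(2lᵢ+1) = 9×11×15 = 1485
triangle coeff Δ(4,5,7) = 1/6126120
Σ_t [0,2]: t=0:+1/69120 t=1:−1/20736 t=2:+1/69120 = -1/51840
(3j)²=280/21879 [(4 5 7; 0 0 0)], sign=+1
Σ_t [0,1]: t=0:+1/172800 t=1:−1/414720 = 7/2073600
(3j)²=343/29172 [(4 5 7; 3 0 -3)], sign=+1
⇒ 4πI² = 120050/537251
I = (+1)√(120050/537251/(4π)) = 0.13334832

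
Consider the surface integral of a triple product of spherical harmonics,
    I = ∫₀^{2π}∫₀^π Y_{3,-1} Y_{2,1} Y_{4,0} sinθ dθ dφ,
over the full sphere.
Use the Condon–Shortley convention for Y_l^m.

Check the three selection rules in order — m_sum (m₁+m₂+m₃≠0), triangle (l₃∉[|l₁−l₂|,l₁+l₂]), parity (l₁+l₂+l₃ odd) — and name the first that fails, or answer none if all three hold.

parity

azimuthal sum: -1 + 1 + 0 = 0  ✓
1 ≤ 4 ≤ 5 (triangle on l)  ✓
L = 3 + 2 + 4 = 9 (odd)  ✗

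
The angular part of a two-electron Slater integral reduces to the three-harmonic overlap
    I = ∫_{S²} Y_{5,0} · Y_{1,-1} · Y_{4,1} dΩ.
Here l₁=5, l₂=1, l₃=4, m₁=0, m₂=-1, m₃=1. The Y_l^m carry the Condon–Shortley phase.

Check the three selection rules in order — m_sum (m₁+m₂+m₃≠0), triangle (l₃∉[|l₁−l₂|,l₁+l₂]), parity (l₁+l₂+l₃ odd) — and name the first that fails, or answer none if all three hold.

none

azimuthal sum: 0 − 1 + 1 = 0  ✓
4 ≤ 4 ≤ 6 (triangle on l)  ✓
L = 5 + 1 + 4 = 10 (even)  ✓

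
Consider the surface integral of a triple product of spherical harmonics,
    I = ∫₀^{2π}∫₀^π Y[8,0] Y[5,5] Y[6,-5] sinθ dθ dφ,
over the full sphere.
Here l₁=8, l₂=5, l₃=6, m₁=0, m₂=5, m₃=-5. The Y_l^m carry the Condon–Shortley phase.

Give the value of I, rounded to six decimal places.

0.000000

L=19 odd ⇒ parity kills the (l;000) factor ⇒ I = 0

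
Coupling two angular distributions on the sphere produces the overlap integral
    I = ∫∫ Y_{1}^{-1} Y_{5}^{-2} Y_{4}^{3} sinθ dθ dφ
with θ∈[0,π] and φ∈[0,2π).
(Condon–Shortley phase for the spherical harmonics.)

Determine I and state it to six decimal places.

0.085055

Checks pass: Σm=0; 10 even; l₃=4∈[4,6].
(2·1+1)(2·5+1)(2·4+1) = 297
Δ: 2! 0! 8! / 11! → 1/495
sum: t=1:−1/576 = -1/576
3j²(1 5 4; 0 0 0) = Δ·Π!·Σ² = 5/99  (sign -1)
sum: t=2:+1/10080 = 1/10080
3j²(1 5 4; -1 -2 3) = Δ·Π!·Σ² = 1/165  (sign -1)
combine: 4πI² = 297·5/99·1/165 = 1/11
take √, sign +1: I = 0.08505478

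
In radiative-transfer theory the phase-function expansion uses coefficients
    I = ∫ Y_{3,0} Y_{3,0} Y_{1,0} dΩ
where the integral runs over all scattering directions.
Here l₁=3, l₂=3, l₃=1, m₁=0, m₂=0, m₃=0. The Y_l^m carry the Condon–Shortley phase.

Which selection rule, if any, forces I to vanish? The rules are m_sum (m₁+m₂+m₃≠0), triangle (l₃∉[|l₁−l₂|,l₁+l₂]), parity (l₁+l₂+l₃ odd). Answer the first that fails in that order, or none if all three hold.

parity

azimuthal sum: 0 + 0 + 0 = 0  ✓
0 ≤ 1 ≤ 6 (triangle on l)  ✓
L = 3 + 3 + 1 = 7 (odd)  ✗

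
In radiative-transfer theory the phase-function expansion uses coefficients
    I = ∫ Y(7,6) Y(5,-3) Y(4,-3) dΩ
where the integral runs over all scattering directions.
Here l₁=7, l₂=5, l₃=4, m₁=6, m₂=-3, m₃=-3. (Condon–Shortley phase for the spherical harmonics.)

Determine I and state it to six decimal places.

Checks pass: Σm=0; 16 even; l₃=4∈[2,12].
(2·7+1)(2·5+1)(2·4+1) = 1485
Δ: 8! 6! 2! / 17! → 1/6126120
sum: t=3:−1/69120 t=4:+1/20736 t=5:−1/69120 = 1/51840
3j²(7 5 4; 0 0 0) = Δ·Π!·Σ² = 280/21879  (sign +1)
sum: t=0:+1/9676800 t=1:−1/3628800 = -1/5806080
3j²(7 5 4; 6 -3 -3) = Δ·Π!·Σ² = 5/408  (sign +1)
combine: 4πI² = 1485·280/21879·5/408 = 875/3757
take √, sign +1: I = 0.13613773

0.136138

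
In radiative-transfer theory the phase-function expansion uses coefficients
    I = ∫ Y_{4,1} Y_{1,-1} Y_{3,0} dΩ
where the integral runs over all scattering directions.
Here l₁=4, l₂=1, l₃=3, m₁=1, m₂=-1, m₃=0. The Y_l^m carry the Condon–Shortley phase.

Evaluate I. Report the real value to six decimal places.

-0.194664

m-sum 0 ✓  L=8 even ✓  3≤3≤5 ✓
Π(2lᵢ+1) = 9×3×7 = 189
triangle coeff Δ(4,1,3) = 1/252
Σ_t [1,1]: t=1:−1/36 = -1/36
(3j)²=4/63 [(4 1 3; 0 0 0)], sign=+1
Σ_t [0,0]: t=0:+1/72 = 1/72
(3j)²=5/126 [(4 1 3; 1 -1 0)], sign=-1
⇒ 4πI² = 10/21
I = (-1)√(10/21/(4π)) = -0.19466390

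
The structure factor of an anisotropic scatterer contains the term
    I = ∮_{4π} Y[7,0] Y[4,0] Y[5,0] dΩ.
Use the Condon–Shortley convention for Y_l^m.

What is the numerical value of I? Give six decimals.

Rules hold: Σm=0, L=16 even, 3≤5≤11.
N = 15·9·11 = 1485
Δ = 6!·8!·2!/17! = 1/6126120
Racah Σ t=2..4: t=2:+1/69120 t=3:−1/20736 t=4:+1/69120 = -1/51840
⇒ 3j(7 4 5; 0 0 0)² = 280/21879, sgn +1
(m-triple is (0,0,0) — same symbol as above.)
4πI² = N·(3j₀)²·(3jₘ)² = 392000/1611753
I = +1·√(0.243213/4π) = 0.13911977

0.139120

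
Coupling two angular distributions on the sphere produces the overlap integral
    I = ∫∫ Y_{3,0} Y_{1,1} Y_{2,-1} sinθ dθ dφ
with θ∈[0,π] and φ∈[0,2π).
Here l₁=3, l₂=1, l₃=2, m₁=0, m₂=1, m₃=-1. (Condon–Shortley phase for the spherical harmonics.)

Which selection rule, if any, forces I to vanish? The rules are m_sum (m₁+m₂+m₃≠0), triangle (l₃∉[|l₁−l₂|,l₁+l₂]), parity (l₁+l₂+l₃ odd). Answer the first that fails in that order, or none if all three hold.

Σmᵢ = 0  ✓
l₃∈[|l₁−l₂|,l₁+l₂]=[2,4], have l₃=2  ✓
Σlᵢ = 6 ⇒ even  ✓

none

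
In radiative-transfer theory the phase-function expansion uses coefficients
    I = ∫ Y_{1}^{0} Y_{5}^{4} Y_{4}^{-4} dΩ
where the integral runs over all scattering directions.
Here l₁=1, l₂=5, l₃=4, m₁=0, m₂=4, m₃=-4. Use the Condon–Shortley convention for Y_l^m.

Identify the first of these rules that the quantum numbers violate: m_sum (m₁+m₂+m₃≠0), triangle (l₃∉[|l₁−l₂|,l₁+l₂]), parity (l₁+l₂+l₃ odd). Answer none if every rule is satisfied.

Σmᵢ = 0  ✓
l₃∈[|l₁−l₂|,l₁+l₂]=[4,6], have l₃=4  ✓
Σlᵢ = 10 ⇒ even  ✓

none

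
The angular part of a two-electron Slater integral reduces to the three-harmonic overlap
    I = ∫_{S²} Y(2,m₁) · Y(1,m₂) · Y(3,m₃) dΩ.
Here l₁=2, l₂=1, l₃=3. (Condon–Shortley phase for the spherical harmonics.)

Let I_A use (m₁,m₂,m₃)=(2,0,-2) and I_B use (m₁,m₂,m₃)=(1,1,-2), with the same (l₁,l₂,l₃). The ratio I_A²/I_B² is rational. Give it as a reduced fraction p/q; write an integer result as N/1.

Same 2,1,3: normalisation and zero-m 3j drop out of the ratio.
A: Δ: 0! 4! 2! / 7! → 1/105; sum: t=0:+1/24 = 1/24; 3j²(2 1 3; 2 0 -2) = Δ·Π!·Σ² = 1/21  (sign -1)
B: Δ: 0! 4! 2! / 7! → 1/105; sum: t=0:+1/12 = 1/12; 3j²(2 1 3; 1 1 -2) = Δ·Π!·Σ² = 2/21  (sign -1)
I_A²/I_B² = (1/21)/(2/21) = 1/2

1/2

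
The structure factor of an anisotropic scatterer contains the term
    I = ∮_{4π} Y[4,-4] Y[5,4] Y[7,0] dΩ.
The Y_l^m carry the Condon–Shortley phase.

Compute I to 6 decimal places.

m-sum 0 ✓  L=16 even ✓  1≤7≤9 ✓
Π(2lᵢ+1) = 9×11×15 = 1485
triangle coeff Δ(4,5,7) = 1/6126120
Σ_t [0,2]: t=0:+1/69120 t=1:−1/20736 t=2:+1/69120 = -1/51840
(3j)²=280/21879 [(4 5 7; 0 0 0)], sign=+1
Σ_t [2,2]: t=2:+1/7257600 = 1/7257600
(3j)²=14/12155 [(4 5 7; -4 4 0)], sign=-1
⇒ 4πI² = 11760/537251
I = (-1)√(11760/537251/(4π)) = -0.04173593

-0.041736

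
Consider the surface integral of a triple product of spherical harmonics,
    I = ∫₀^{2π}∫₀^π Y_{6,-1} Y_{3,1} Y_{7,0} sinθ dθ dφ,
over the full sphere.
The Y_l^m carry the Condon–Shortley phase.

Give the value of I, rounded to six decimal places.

Rules hold: Σm=0, L=16 even, 3≤7≤9.
N = 13·7·15 = 1365
Δ = 2!·10!·4!/17! = 1/2042040
Racah Σ t=0..2: t=0:+1/207360 t=1:−1/57600 t=2:+1/207360 = -1/129600
⇒ 3j(6 3 7; 0 0 0)² = 168/12155, sgn +1
Racah Σ t=0..2: t=0:+1/1451520 t=1:−1/103680 t=2:+1/115200 = -1/3628800
⇒ 3j(6 3 7; -1 1 0)² = 1/36465, sgn +1
4πI² = N·(3j₀)²·(3jₘ)² = 1176/2272985
I = +1·√(0.000517381/4π) = 0.00641653

0.006417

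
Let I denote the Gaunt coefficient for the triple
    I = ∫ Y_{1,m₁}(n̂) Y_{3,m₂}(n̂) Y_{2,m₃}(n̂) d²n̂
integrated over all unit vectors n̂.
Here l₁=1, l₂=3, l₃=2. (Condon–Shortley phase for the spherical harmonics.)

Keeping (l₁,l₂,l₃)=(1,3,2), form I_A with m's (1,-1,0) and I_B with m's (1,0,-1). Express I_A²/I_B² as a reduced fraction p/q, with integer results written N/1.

l's match ⇒ only the (l;m) 3-j factors differ between A and B.
A: triangle coeff Δ(1,3,2) = 1/105; Σ_t [0,0]: t=0:+1/8 = 1/8; (3j)²=2/35 [(1 3 2; 1 -1 0)], sign=+1
B: triangle coeff Δ(1,3,2) = 1/105; Σ_t [0,0]: t=0:+1/12 = 1/12; (3j)²=1/35 [(1 3 2; 1 0 -1)], sign=-1
I_A²/I_B² = (2/35)/(1/35) = 2/1

2/1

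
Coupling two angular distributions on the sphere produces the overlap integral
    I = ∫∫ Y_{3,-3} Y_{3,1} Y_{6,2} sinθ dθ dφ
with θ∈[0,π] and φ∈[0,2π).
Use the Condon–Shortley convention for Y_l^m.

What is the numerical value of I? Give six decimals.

Rules hold: Σm=0, L=12 even, 0≤6≤6.
N = 7·7·13 = 637
Δ = 0!·6!·6!/13! = 1/12012
Racah Σ t=0..0: t=0:+1/1296 = 1/1296
⇒ 3j(3 3 6; 0 0 0)² = 100/3003, sgn +1
Racah Σ t=0..0: t=0:+1/34560 = 1/34560
⇒ 3j(3 3 6; -3 1 2)² = 1/429, sgn +1
4πI² = N·(3j₀)²·(3jₘ)² = 700/14157
I = +1·√(0.0494455/4π) = 0.06272757

0.062728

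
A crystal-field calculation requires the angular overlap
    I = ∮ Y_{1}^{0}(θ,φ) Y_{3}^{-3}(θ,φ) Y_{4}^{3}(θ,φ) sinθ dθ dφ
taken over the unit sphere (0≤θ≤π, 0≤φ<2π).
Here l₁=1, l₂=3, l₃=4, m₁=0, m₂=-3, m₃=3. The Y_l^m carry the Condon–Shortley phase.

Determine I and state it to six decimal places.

-0.162868

Checks pass: Σm=0; 8 even; l₃=4∈[2,4].
(2·1+1)(2·3+1)(2·4+1) = 189
Δ: 0! 2! 6! / 9! → 1/252
sum: t=0:+1/36 = 1/36
3j²(1 3 4; 0 0 0) = Δ·Π!·Σ² = 4/63  (sign +1)
sum: t=0:+1/720 = 1/720
3j²(1 3 4; 0 -3 3) = Δ·Π!·Σ² = 1/36  (sign -1)
combine: 4πI² = 189·4/63·1/36 = 1/3
take √, sign -1: I = -0.16286750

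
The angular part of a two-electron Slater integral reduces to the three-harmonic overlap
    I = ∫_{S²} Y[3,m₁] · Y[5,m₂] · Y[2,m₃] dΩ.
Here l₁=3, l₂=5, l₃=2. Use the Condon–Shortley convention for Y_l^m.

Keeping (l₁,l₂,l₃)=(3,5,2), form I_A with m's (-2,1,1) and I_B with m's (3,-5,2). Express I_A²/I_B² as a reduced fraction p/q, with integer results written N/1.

4/35

Same 3,5,2: normalisation and zero-m 3j drop out of the ratio.
A: Δ: 6! 0! 4! / 11! → 1/2310; sum: t=5:−1/720 = -1/720; 3j²(3 5 2; -2 1 1) = Δ·Π!·Σ² = 4/385  (sign +1)
B: Δ: 6! 0! 4! / 11! → 1/2310; sum: t=0:+1/17280 = 1/17280; 3j²(3 5 2; 3 -5 2) = Δ·Π!·Σ² = 1/11  (sign +1)
I_A²/I_B² = (4/385)/(1/11) = 4/35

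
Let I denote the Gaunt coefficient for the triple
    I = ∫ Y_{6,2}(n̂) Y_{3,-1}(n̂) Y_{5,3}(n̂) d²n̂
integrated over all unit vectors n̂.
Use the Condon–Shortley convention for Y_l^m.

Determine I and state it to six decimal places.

0.000000

Σmᵢ = 4 ≠ 0, so the φ-integral vanishes; I = 0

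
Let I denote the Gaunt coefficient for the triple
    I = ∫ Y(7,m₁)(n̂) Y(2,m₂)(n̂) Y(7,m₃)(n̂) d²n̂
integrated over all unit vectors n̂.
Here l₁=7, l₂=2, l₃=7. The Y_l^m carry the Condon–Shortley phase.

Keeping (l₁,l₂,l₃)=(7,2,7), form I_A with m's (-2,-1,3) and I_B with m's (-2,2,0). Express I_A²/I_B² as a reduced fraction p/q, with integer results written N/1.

625/1512

Shared (l₁,l₂,l₃)=(7,2,7): N and (l;000)² cancel in I_A²/I_B².
A: Δ = 2!·12!·2!/17! = 1/185640; Racah Σ t=0..1: t=0:+1/4354560 t=1:−1/1935360 = -1/3483648; ⇒ 3j(7 2 7; -2 -1 3)² = 125/12376, sgn -1
B: Δ = 2!·12!·2!/17! = 1/185640; Racah Σ t=2..2: t=2:+1/2419200 = 1/2419200; ⇒ 3j(7 2 7; -2 2 0)² = 27/1105, sgn -1
I_A²/I_B² = (125/12376)/(27/1105) = 625/1512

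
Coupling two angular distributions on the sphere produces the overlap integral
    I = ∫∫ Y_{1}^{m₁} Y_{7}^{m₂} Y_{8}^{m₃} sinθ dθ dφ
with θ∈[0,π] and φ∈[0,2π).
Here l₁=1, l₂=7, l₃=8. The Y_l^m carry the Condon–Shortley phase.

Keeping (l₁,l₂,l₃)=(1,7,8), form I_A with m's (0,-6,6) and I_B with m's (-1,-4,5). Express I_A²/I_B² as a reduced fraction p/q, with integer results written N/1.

l's match ⇒ only the (l;m) 3-j factors differ between A and B.
A: triangle coeff Δ(1,7,8) = 1/2040; Σ_t [0,0]: t=0:+1/6227020800 = 1/6227020800; (3j)²=7/510 [(1 7 8; 0 -6 6)], sign=+1
B: triangle coeff Δ(1,7,8) = 1/2040; Σ_t [0,0]: t=0:+1/479001600 = 1/479001600; (3j)²=13/340 [(1 7 8; -1 -4 5)], sign=-1
I_A²/I_B² = (7/510)/(13/340) = 14/39

14/39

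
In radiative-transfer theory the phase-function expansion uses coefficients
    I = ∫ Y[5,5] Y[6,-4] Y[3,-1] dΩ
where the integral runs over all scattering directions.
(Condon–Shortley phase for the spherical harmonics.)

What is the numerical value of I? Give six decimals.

-0.152880

Checks pass: Σm=0; 14 even; l₃=3∈[1,11].
(2·5+1)(2·6+1)(2·3+1) = 1001
Δ: 8! 2! 4! / 15! → 1/675675
sum: t=3:−1/8640 t=4:+1/2304 t=5:−1/8640 = 7/34560
3j²(5 6 3; 0 0 0) = Δ·Π!·Σ² = 7/429  (sign -1)
sum: t=0:+1/322560 = 1/322560
3j²(5 6 3; 5 -4 -1) = Δ·Π!·Σ² = 18/1001  (sign +1)
combine: 4πI² = 1001·7/429·18/1001 = 42/143
take √, sign -1: I = -0.15288036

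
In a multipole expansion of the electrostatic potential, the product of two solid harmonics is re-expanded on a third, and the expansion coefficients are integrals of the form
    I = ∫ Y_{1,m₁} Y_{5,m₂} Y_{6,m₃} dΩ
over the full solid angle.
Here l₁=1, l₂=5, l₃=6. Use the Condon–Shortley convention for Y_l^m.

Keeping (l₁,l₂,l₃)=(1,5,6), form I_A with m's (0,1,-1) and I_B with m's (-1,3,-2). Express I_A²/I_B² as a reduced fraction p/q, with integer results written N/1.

35/6

Same 1,5,6: normalisation and zero-m 3j drop out of the ratio.
A: Δ: 0! 2! 10! / 13! → 1/858; sum: t=0:+1/17280 = 1/17280; 3j²(1 5 6; 0 1 -1) = Δ·Π!·Σ² = 35/858  (sign -1)
B: Δ: 0! 2! 10! / 13! → 1/858; sum: t=0:+1/161280 = 1/161280; 3j²(1 5 6; -1 3 -2) = Δ·Π!·Σ² = 1/143  (sign +1)
I_A²/I_B² = (35/858)/(1/143) = 35/6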